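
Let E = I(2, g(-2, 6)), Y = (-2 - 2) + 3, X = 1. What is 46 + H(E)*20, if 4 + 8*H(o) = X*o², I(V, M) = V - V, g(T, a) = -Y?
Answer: 36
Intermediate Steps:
Y = -1 (Y = -4 + 3 = -1)
g(T, a) = 1 (g(T, a) = -1*(-1) = 1)
I(V, M) = 0
E = 0
H(o) = -½ + o²/8 (H(o) = -½ + (1*o²)/8 = -½ + o²/8)
46 + H(E)*20 = 46 + (-½ + (⅛)*0²)*20 = 46 + (-½ + (⅛)*0)*20 = 46 + (-½ + 0)*20 = 46 - ½*20 = 46 - 10 = 36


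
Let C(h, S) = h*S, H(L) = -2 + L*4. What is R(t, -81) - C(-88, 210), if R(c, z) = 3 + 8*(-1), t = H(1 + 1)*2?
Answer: 18475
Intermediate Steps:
H(L) = -2 + 4*L
t = 12 (t = (-2 + 4*(1 + 1))*2 = (-2 + 4*2)*2 = (-2 + 8)*2 = 6*2 = 12)
R(c, z) = -5 (R(c, z) = 3 - 8 = -5)
C(h, S) = S*h
R(t, -81) - C(-88, 210) = -5 - 210*(-88) = -5 - 1*(-18480) = -5 + 18480 = 18475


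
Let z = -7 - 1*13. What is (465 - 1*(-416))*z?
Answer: -17620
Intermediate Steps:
z = -20 (z = -7 - 13 = -20)
(465 - 1*(-416))*z = (465 - 1*(-416))*(-20) = (465 + 416)*(-20) = 881*(-20) = -17620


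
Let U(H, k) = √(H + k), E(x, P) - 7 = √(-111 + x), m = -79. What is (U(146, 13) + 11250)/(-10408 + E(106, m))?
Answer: -(11250 + √159)/(10401 - I*√5) ≈ -1.0828 - 0.0002328*I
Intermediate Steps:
E(x, P) = 7 + √(-111 + x)
(U(146, 13) + 11250)/(-10408 + E(106, m)) = (√(146 + 13) + 11250)/(-10408 + (7 + √(-111 + 106))) = (√159 + 11250)/(-10408 + (7 + √(-5))) = (11250 + √159)/(-10408 + (7 + I*√5)) = (11250 + √159)/(-10401 + I*√5)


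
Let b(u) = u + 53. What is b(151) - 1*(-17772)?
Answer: 17976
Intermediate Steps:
b(u) = 53 + u
b(151) - 1*(-17772) = (53 + 151) - 1*(-17772) = 204 + 17772 = 17976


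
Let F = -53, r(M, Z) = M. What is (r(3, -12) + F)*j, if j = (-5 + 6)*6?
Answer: -300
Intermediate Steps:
j = 6 (j = 1*6 = 6)
(r(3, -12) + F)*j = (3 - 53)*6 = -50*6 = -300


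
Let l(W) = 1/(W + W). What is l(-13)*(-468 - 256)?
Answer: 362/13 ≈ 27.846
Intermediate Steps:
l(W) = 1/(2*W)
l(-13)*(-468 - 256) = ((½)/(-13))*(-468 - 256) = ((½)*(-1/13))*(-724) = -1/26*(-724) = 362/13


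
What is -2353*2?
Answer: -4706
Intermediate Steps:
-2353*2 = -4706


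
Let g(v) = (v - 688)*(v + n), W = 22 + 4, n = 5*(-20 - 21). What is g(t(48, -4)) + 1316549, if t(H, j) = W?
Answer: 1435047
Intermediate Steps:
n = -205 (n = 5*(-41) = -205)
W = 26
t(H, j) = 26
g(v) = (-688 + v)*(-205 + v) (g(v) = (v - 688)*(v - 205) = (-688 + v)*(-205 + v))
g(t(48, -4)) + 1316549 = (141040 + 26² - 893*26) + 1316549 = (141040 + 676 - 23218) + 1316549 = 118498 + 1316549 = 1435047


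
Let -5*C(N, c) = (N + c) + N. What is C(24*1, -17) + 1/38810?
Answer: -240621/38810 ≈ -6.2000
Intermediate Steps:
C(N, c) = -2*N/5 - c/5 (C(N, c) = -((N + c) + N)/5 = -(c + 2*N)/5 = -2*N/5 - c/5)
C(24*1, -17) + 1/38810 = (-48/5 - ⅕*(-17)) + 1/38810 = (-⅖*24 + 17/5) + 1/38810 = (-48/5 + 17/5) + 1/38810 = -31/5 + 1/38810 = -240621/38810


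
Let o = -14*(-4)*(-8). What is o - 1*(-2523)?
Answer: 2075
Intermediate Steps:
o = -448 (o = 56*(-8) = -448)
o - 1*(-2523) = -448 - 1*(-2523) = -448 + 2523 = 2075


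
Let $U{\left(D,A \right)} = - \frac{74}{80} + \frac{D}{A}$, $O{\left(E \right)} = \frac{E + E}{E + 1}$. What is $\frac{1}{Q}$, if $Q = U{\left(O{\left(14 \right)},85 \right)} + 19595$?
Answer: $\frac{10200}{199859789} \approx 5.1036 \cdot 10^{-5}$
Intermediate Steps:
$O{\left(E \right)} = \frac{2 E}{1 + E}$
$U{\left(D,A \right)} = - \frac{37}{40} + \frac{D}{A}$ ($U{\left(D,A \right)} = \left(-74\right) \frac{1}{80} + \frac{D}{A} = - \frac{37}{40} + \frac{D}{A}$)
$Q = \frac{199859789}{10200}$ ($Q = \left(- \frac{37}{40} + \frac{2 \cdot 14 \frac{1}{1 + 14}}{85}\right) + 19595 = \left(- \frac{37}{40} + 2 \cdot 14 \cdot \frac{1}{15} \cdot \frac{1}{85}\right) + 19595 = \left(- \frac{37}{40} + \frac{28}{15} \cdot \frac{1}{85}\right) + 19595 = \left(- \frac{37}{40} + \frac{28}{1275}\right) + 19595 = - \frac{9211}{10200} + 19595 = \frac{199859789}{10200} \approx 19594.0$)
$\frac{1}{Q} = \frac{1}{\frac{199859789}{10200}} = \frac{10200}{199859789}$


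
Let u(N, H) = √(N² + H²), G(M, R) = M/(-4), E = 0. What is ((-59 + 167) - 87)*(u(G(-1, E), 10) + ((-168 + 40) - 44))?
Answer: -3612 + 21*√1601/4 ≈ -3401.9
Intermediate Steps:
G(M, R) = -M/4 (G(M, R) = M*(-¼) = -M/4)
u(N, H) = √(H² + N²)
((-59 + 167) - 87)*(u(G(-1, E), 10) + ((-168 + 40) - 44)) = ((-59 + 167) - 87)*(√(10² + (-¼*(-1))²) + ((-168 + 40) - 44)) = (108 - 87)*(√(100 + (¼)²) + (-128 - 44)) = 21*(√(100 + 1/16) - 172) = 21*(√(1601/16) - 172) = 21*(√1601/4 - 172) = 21*(-172 + √1601/4) = -3612 + 21*√1601/4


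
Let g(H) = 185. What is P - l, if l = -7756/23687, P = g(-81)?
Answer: 4389851/23687 ≈ 185.33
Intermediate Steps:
P = 185
l = -7756/23687 (l = -7756*1/23687 = -7756/23687 ≈ -0.32744)
P - l = 185 - 1*(-7756/23687) = 185 + 7756/23687 = 4389851/23687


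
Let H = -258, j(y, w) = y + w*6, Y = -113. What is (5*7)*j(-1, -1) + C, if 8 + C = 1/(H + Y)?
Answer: -93864/371 ≈ -253.00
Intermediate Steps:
j(y, w) = y + 6*w
C = -2969/371 (C = -8 + 1/(-258 - 113) = -8 + 1/(-371) = -8 - 1/371 = -2969/371 ≈ -8.0027)
(5*7)*j(-1, -1) + C = (5*7)*(-1 + 6*(-1)) - 2969/371 = 35*(-1 - 6) - 2969/371 = 35*(-7) - 2969/371 = -245 - 2969/371 = -93864/371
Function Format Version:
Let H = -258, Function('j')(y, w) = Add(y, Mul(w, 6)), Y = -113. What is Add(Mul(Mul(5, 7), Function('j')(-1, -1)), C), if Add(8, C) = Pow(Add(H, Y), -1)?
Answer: Rational(-93864, 371) ≈ -253.00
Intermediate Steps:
Function('j')(y, w) = Add(y, Mul(6, w))
C = Rational(-2969, 371) (C = Add(-8, Pow(Add(-258, -113), -1)) = Add(-8, Pow(-371, -1)) = Add(-8, Rational(-1, 371)) = Rational(-2969, 371) ≈ -8.0027)
Add(Mul(Mul(5, 7), Function('j')(-1, -1)), C) = Add(Mul(Mul(5, 7), Add(-1, Mul(6, -1))), Rational(-2969, 371)) = Add(Mul(35, Add(-1, -6)), Rational(-2969, 371)) = Add(Mul(35, -7), Rational(-2969, 371)) = Add(-245, Rational(-2969, 371)) = Rational(-93864, 371)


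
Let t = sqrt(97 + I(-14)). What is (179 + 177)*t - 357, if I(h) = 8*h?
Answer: -357 + 356*I*sqrt(15) ≈ -357.0 + 1378.8*I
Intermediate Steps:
t = I*sqrt(15) (t = sqrt(97 + 8*(-14)) = sqrt(97 - 112) = sqrt(-15) = I*sqrt(15) ≈ 3.873*I)
(179 + 177)*t - 357 = (179 + 177)*(I*sqrt(15)) - 357 = 356*(I*sqrt(15)) - 357 = 356*I*sqrt(15) - 357 = -357 + 356*I*sqrt(15)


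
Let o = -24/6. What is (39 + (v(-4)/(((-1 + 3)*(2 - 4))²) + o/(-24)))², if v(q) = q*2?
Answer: 13456/9 ≈ 1495.1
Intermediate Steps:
v(q) = 2*q
o = -4 (o = -24*⅙ = -4)
(39 + (v(-4)/(((-1 + 3)*(2 - 4))²) + o/(-24)))² = (39 + ((2*(-4))/(((-1 + 3)*(2 - 4))²) - 4/(-24)))² = (39 + (-8/((2*(-2))²) - 4*(-1/24)))² = (39 + (-8/((-4)²) + ⅙))² = (39 + (-8/16 + ⅙))² = (39 + (-8*1/16 + ⅙))² = (39 + (-½ + ⅙))² = (39 - ⅓)² = (116/3)² = 13456/9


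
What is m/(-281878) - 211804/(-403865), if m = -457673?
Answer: 244540994057/113840658470 ≈ 2.1481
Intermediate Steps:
m/(-281878) - 211804/(-403865) = -457673/(-281878) - 211804/(-403865) = -457673*(-1/281878) - 211804*(-1/403865) = 457673/281878 + 211804/403865 = 244540994057/113840658470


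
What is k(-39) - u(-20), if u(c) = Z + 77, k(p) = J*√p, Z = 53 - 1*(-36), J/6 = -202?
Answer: -166 - 1212*I*√39 ≈ -166.0 - 7568.9*I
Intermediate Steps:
J = -1212 (J = 6*(-202) = -1212)
Z = 89 (Z = 53 + 36 = 89)
k(p) = -1212*√p
u(c) = 166 (u(c) = 89 + 77 = 166)
k(-39) - u(-20) = -1212*I*√39 - 1*166 = -1212*I*√39 - 166 = -166 - 1212*I*√39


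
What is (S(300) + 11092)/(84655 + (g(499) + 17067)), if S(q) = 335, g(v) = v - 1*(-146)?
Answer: 11427/102367 ≈ 0.11163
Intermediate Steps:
g(v) = 146 + v (g(v) = v + 146 = 146 + v)
(S(300) + 11092)/(84655 + (g(499) + 17067)) = (335 + 11092)/(84655 + ((146 + 499) + 17067)) = 11427/(84655 + (645 + 17067)) = 11427/(84655 + 17712) = 11427/102367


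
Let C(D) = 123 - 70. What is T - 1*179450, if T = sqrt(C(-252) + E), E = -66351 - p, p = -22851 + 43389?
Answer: -179450 + 2*I*sqrt(21709) ≈ -1.7945e+5 + 294.68*I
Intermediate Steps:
p = 20538
E = -86889 (E = -66351 - 1*20538 = -66351 - 20538 = -86889)
C(D) = 53
T = 2*I*sqrt(21709) (T = sqrt(53 - 86889) = sqrt(-86836) = 2*I*sqrt(21709) ≈ 294.68*I)
T - 1*179450 = 2*I*sqrt(21709) - 1*179450 = 2*I*sqrt(21709) - 179450 = -179450 + 2*I*sqrt(21709)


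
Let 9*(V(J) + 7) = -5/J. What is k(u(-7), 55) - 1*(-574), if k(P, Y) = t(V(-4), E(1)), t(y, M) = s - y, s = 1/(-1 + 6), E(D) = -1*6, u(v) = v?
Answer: 104591/180 ≈ 581.06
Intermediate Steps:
E(D) = -6
s = ⅕ (s = 1/5 = ⅕ ≈ 0.20000)
V(J) = -7 - 5/(9*J) (V(J) = -7 + (-5/J)/9 = -7 - 5/(9*J))
t(y, M) = ⅕ - y
k(P, Y) = 1271/180 (k(P, Y) = ⅕ - (-7 - 5/9/(-4)) = ⅕ - (-7 - 5/9*(-¼)) = ⅕ - (-7 + 5/36) = ⅕ - 1*(-247/36) = ⅕ + 247/36 = 1271/180)
k(u(-7), 55) - 1*(-574) = 1271/180 - 1*(-574) = 1271/180 + 574 = 104591/180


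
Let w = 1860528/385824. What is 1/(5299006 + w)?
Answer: 8038/42593448989 ≈ 1.8871e-7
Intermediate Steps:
w = 38761/8038 (w = 1860528*(1/385824) = 38761/8038 ≈ 4.8222)
1/(5299006 + w) = 1/(5299006 + 38761/8038) = 1/(42593448989/8038) = 8038/42593448989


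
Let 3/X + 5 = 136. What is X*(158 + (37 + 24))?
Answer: 657/131 ≈ 5.0153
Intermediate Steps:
X = 3/131 (X = 3/(-5 + 136) = 3/131 ≈ 0.022901)
X*(158 + (37 + 24)) = 3*(158 + (37 + 24))/131 = 3*(158 + 61)/131 = (3/131)*219 = 657/131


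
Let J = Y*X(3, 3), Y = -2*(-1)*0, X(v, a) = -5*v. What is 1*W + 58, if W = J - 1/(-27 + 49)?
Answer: 1275/22 ≈ 57.955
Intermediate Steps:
Y = 0 (Y = 2*0 = 0)
J = 0 (J = 0*(-5*3) = 0*(-15) = 0)
W = -1/22 (W = 0 - 1/(-27 + 49) = 0 - 1/22 = -1/22 ≈ -0.045455)
1*W + 58 = 1*(-1/22) + 58 = -1/22 + 58 = 1275/22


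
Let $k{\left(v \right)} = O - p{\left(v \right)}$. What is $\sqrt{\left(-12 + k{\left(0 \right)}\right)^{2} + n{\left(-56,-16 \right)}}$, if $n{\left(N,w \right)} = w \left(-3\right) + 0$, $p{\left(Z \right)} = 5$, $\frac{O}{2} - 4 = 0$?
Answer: $\sqrt{129} \approx 11.358$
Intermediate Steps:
$O = 8$ ($O = 8 + 2 \cdot 0 = 8 + 0 = 8$)
$n{\left(N,w \right)} = - 3 w$ ($n{\left(N,w \right)} = - 3 w + 0 = - 3 w$)
$k{\left(v \right)} = 3$ ($k{\left(v \right)} = 8 - 5 = 3$)
$\sqrt{\left(-12 + k{\left(0 \right)}\right)^{2} + n{\left(-56,-16 \right)}} = \sqrt{\left(-12 + 3\right)^{2} - -48} = \sqrt{\left(-9\right)^{2} + 48} = \sqrt{81 + 48} = \sqrt{129}$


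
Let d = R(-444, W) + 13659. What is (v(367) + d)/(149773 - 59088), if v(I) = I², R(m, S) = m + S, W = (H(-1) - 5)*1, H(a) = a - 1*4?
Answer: 147894/90685 ≈ 1.6309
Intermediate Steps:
H(a) = -4 + a (H(a) = a - 4 = -4 + a)
W = -10 (W = ((-4 - 1) - 5)*1 = (-5 - 5)*1 = -10*1 = -10)
R(m, S) = S + m
d = 13205 (d = (-10 - 444) + 13659 = -454 + 13659 = 13205)
(v(367) + d)/(149773 - 59088) = (367² + 13205)/(149773 - 59088) = (134689 + 13205)/90685 = 147894*(1/90685) = 147894/90685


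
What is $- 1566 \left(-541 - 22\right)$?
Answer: $881658$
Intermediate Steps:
$- 1566 \left(-541 - 22\right) = \left(-1566\right) \left(-563\right) = 881658$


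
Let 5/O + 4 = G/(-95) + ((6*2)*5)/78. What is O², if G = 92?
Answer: 38130625/26894596 ≈ 1.4178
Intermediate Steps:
O = -6175/5186 (O = 5/(-4 + (92/(-95) + ((6*2)*5)/78)) = 5/(-4 + (92*(-1/95) + (12*5)*(1/78))) = 5/(-4 + (-92/95 + 60*(1/78))) = 5/(-4 + (-92/95 + 10/13)) = 5/(-4 - 246/1235) = 5/(-5186/1235) = 5*(-1235/5186) = -6175/5186 ≈ -1.1907)
O² = (-6175/5186)² = 38130625/26894596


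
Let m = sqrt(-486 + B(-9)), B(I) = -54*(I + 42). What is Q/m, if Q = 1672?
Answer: -836*I*sqrt(7)/63 ≈ -35.109*I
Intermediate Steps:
B(I) = -2268 - 54*I (B(I) = -54*(42 + I) = -2268 - 54*I)
m = 18*I*sqrt(7) (m = sqrt(-486 + (-2268 - 54*(-9))) = sqrt(-486 + (-2268 + 486)) = sqrt(-486 - 1782) = sqrt(-2268) = 18*I*sqrt(7) ≈ 47.624*I)
Q/m = 1672/((18*I*sqrt(7))) = 1672*(-I*sqrt(7)/126) = -836*I*sqrt(7)/63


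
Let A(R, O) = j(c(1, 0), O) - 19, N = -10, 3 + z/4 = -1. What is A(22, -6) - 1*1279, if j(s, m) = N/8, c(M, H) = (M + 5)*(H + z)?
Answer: -5197/4 ≈ -1299.3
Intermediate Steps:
z = -16 (z = -12 + 4*(-1) = -12 - 4 = -16)
c(M, H) = (-16 + H)*(5 + M) (c(M, H) = (M + 5)*(H - 16) = (5 + M)*(-16 + H) = (-16 + H)*(5 + M))
j(s, m) = -5/4 (j(s, m) = -10/8 = -10*1/8 = -5/4)
A(R, O) = -81/4 (A(R, O) = -5/4 - 19 = -81/4)
A(22, -6) - 1*1279 = -81/4 - 1*1279 = -81/4 - 1279 = -5197/4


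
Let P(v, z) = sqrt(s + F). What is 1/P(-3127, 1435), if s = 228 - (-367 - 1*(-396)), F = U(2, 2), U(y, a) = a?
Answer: sqrt(201)/201 ≈ 0.070535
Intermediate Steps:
F = 2
s = 199 (s = 228 - (-367 + 396) = 228 - 1*29 = 228 - 29 = 199)
P(v, z) = sqrt(201) (P(v, z) = sqrt(199 + 2) = sqrt(201))
1/P(-3127, 1435) = 1/(sqrt(201)) = sqrt(201)/201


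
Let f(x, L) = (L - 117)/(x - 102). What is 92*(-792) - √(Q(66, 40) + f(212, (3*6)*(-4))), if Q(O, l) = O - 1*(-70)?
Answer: -72864 - √1624810/110 ≈ -72876.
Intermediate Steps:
Q(O, l) = 70 + O (Q(O, l) = O + 70 = 70 + O)
f(x, L) = (-117 + L)/(-102 + x)
92*(-792) - √(Q(66, 40) + f(212, (3*6)*(-4))) = 92*(-792) - √((70 + 66) + (-117 + (3*6)*(-4))/(-102 + 212)) = -72864 - √(136 + (-117 + 18*(-4))/110) = -72864 - √(136 + (-117 - 72)/110) = -72864 - √(136 + (1/110)*(-189)) = -72864 - √(136 - 189/110) = -72864 - √(14771/110) = -72864 - √1624810/110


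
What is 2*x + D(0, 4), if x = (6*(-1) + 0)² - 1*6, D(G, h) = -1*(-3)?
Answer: 63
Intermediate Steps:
D(G, h) = 3
x = 30 (x = (-6 + 0)² - 6 = (-6)² - 6 = 36 - 6 = 30)
2*x + D(0, 4) = 2*30 + 3 = 60 + 3 = 63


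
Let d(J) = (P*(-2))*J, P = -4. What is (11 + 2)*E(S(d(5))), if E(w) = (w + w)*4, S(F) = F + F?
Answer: 8320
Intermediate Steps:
d(J) = 8*J (d(J) = (-4*(-2))*J = 8*J)
S(F) = 2*F
E(w) = 8*w (E(w) = (2*w)*4 = 8*w)
(11 + 2)*E(S(d(5))) = (11 + 2)*(8*(2*(8*5))) = 13*(8*(2*40)) = 13*(8*80) = 13*640 = 8320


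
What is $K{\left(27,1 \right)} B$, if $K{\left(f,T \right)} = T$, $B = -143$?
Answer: $-143$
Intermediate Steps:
$K{\left(27,1 \right)} B = 1 \left(-143\right) = -143$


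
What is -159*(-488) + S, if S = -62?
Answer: 77530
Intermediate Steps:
-159*(-488) + S = -159*(-488) - 62 = 77592 - 62 = 77530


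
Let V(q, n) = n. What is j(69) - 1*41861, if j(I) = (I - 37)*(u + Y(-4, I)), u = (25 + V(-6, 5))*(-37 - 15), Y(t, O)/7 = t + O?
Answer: -77221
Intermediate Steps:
Y(t, O) = 7*O + 7*t (Y(t, O) = 7*(t + O) = 7*(O + t) = 7*O + 7*t)
u = -1560 (u = (25 + 5)*(-37 - 15) = 30*(-52) = -1560)
j(I) = (-1588 + 7*I)*(-37 + I) (j(I) = (I - 37)*(-1560 + (7*I + 7*(-4))) = (-37 + I)*(-1560 + (7*I - 28)) = (-37 + I)*(-1560 + (-28 + 7*I)) = (-37 + I)*(-1588 + 7*I) = (-1588 + 7*I)*(-37 + I))
j(69) - 1*41861 = (58756 - 1847*69 + 7*69²) - 1*41861 = (58756 - 127443 + 7*4761) - 41861 = (58756 - 127443 + 33327) - 41861 = -35360 - 41861 = -77221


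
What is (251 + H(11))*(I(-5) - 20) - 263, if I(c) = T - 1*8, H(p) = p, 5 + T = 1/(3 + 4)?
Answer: -62101/7 ≈ -8871.6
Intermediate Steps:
T = -34/7 (T = -5 + 1/(3 + 4) = -5 + 1/7 = -5 + ⅐ = -34/7 ≈ -4.8571)
I(c) = -90/7 (I(c) = -34/7 - 1*8 = -34/7 - 8 = -90/7)
(251 + H(11))*(I(-5) - 20) - 263 = (251 + 11)*(-90/7 - 20) - 263 = 262*(-230/7) - 263 = -60260/7 - 263 = -62101/7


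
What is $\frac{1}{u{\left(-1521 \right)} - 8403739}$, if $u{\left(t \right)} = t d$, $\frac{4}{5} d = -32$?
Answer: $- \frac{1}{8342899} \approx -1.1986 \cdot 10^{-7}$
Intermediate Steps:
$d = -40$ ($d = \frac{5}{4} \left(-32\right) = -40$)
$u{\left(t \right)} = - 40 t$ ($u{\left(t \right)} = t \left(-40\right) = - 40 t$)
$\frac{1}{u{\left(-1521 \right)} - 8403739} = \frac{1}{\left(-40\right) \left(-1521\right) - 8403739} = \frac{1}{60840 - 8403739} = \frac{1}{-8342899} = - \frac{1}{8342899}$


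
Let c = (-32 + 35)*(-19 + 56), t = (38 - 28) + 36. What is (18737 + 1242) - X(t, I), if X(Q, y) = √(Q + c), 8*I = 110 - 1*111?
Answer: 19979 - √157 ≈ 19966.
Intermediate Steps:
t = 46 (t = 10 + 36 = 46)
I = -⅛ (I = (110 - 1*111)/8 = (110 - 111)/8 = (⅛)*(-1) = -⅛ ≈ -0.12500)
c = 111 (c = 3*37 = 111)
X(Q, y) = √(111 + Q) (X(Q, y) = √(Q + 111) = √(111 + Q))
(18737 + 1242) - X(t, I) = (18737 + 1242) - √(111 + 46) = 19979 - √157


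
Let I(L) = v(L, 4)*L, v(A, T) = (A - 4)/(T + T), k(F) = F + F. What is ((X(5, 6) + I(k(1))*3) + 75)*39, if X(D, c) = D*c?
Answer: 8073/2 ≈ 4036.5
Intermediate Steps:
k(F) = 2*F
v(A, T) = (-4 + A)/(2*T) (v(A, T) = (-4 + A)/((2*T)) = (-4 + A)*(1/(2*T)) = (-4 + A)/(2*T))
I(L) = L*(-½ + L/8) (I(L) = ((½)*(-4 + L)/4)*L = ((½)*(¼)*(-4 + L))*L = (-½ + L/8)*L = L*(-½ + L/8))
((X(5, 6) + I(k(1))*3) + 75)*39 = ((5*6 + ((2*1)*(-4 + 2*1)/8)*3) + 75)*39 = ((30 + ((⅛)*2*(-4 + 2))*3) + 75)*39 = ((30 + ((⅛)*2*(-2))*3) + 75)*39 = ((30 - ½*3) + 75)*39 = ((30 - 3/2) + 75)*39 = (57/2 + 75)*39 = (207/2)*39 = 8073/2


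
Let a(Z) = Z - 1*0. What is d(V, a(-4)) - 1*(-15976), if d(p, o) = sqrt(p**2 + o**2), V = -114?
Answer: 15976 + 2*sqrt(3253) ≈ 16090.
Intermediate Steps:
a(Z) = Z (a(Z) = Z + 0 = Z)
d(p, o) = sqrt(o**2 + p**2)
d(V, a(-4)) - 1*(-15976) = sqrt((-4)**2 + (-114)**2) - 1*(-15976) = sqrt(16 + 12996) + 15976 = sqrt(13012) + 15976 = 2*sqrt(3253) + 15976 = 15976 + 2*sqrt(3253)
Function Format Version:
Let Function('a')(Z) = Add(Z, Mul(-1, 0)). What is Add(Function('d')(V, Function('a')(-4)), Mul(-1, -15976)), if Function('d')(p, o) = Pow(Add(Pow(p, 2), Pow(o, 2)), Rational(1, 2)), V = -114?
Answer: Add(15976, Mul(2, Pow(3253, Rational(1, 2)))) ≈ 16090.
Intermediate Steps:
Function('a')(Z) = Z (Function('a')(Z) = Add(Z, 0) = Z)
Function('d')(p, o) = Pow(Add(Pow(o, 2), Pow(p, 2)), Rational(1, 2))
Add(Function('d')(V, Function('a')(-4)), Mul(-1, -15976)) = Add(Pow(Add(Pow(-4, 2), Pow(-114, 2)), Rational(1, 2)), Mul(-1, -15976)) = Add(Pow(Add(16, 12996), Rational(1, 2)), 15976) = Add(Pow(13012, Rational(1, 2)), 15976) = Add(Mul(2, Pow(3253, Rational(1, 2))), 15976) = Add(15976, Mul(2, Pow(3253, Rational(1, 2))))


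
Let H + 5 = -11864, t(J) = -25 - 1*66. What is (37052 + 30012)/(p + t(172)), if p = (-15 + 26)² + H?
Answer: -67064/11839 ≈ -5.6647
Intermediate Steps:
t(J) = -91 (t(J) = -25 - 66 = -91)
H = -11869 (H = -5 - 11864 = -11869)
p = -11748 (p = (-15 + 26)² - 11869 = 11² - 11869 = 121 - 11869 = -11748)
(37052 + 30012)/(p + t(172)) = (37052 + 30012)/(-11748 - 91) = 67064/(-11839) = 67064*(-1/11839) = -67064/11839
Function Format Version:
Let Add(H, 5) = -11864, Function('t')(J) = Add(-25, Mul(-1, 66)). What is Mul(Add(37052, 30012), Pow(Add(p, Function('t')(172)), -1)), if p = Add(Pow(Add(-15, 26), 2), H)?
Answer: Rational(-67064, 11839) ≈ -5.6647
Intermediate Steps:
Function('t')(J) = -91 (Function('t')(J) = Add(-25, -66) = -91)
H = -11869 (H = Add(-5, -11864) = -11869)
p = -11748 (p = Add(Pow(Add(-15, 26), 2), -11869) = Add(Pow(11, 2), -11869) = Add(121, -11869) = -11748)
Mul(Add(37052, 30012), Pow(Add(p, Function('t')(172)), -1)) = Mul(Add(37052, 30012), Pow(Add(-11748, -91), -1)) = Mul(67064, Pow(-11839, -1)) = Mul(67064, Rational(-1, 11839)) = Rational(-67064, 11839)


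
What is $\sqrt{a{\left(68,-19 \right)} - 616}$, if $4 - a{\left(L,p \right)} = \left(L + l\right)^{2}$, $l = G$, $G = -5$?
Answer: $3 i \sqrt{509} \approx 67.683 i$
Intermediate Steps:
$l = -5$
$a{\left(L,p \right)} = 4 - \left(-5 + L\right)^{2}$ ($a{\left(L,p \right)} = 4 - \left(L - 5\right)^{2} = 4 - \left(-5 + L\right)^{2}$)
$\sqrt{a{\left(68,-19 \right)} - 616} = \sqrt{\left(4 - \left(-5 + 68\right)^{2}\right) - 616} = \sqrt{\left(4 - 63^{2}\right) - 616} = \sqrt{\left(4 - 3969\right) - 616} = \sqrt{-3965 - 616} = \sqrt{-4581} = 3 i \sqrt{509}$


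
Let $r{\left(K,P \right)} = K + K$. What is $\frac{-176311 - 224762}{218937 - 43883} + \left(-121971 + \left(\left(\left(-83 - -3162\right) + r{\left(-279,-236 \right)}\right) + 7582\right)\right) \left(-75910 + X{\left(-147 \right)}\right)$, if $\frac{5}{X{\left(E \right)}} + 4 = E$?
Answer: $\frac{224467795134763857}{26433154} \approx 8.4919 \cdot 10^{9}$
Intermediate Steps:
$X{\left(E \right)} = \frac{5}{-4 + E}$
$r{\left(K,P \right)} = 2 K$
$\frac{-176311 - 224762}{218937 - 43883} + \left(-121971 + \left(\left(\left(-83 - -3162\right) + r{\left(-279,-236 \right)}\right) + 7582\right)\right) \left(-75910 + X{\left(-147 \right)}\right) = \frac{-176311 - 224762}{218937 - 43883} + \left(-121971 + \left(\left(\left(-83 - -3162\right) + 2 \left(-279\right)\right) + 7582\right)\right) \left(-75910 + \frac{5}{-4 - 147}\right) = - \frac{401073}{175054} + \left(-121971 + \left(\left(\left(-83 + 3162\right) - 558\right) + 7582\right)\right) \left(-75910 + \frac{5}{-151}\right) = \left(-401073\right) \frac{1}{175054} + \left(-121971 + \left(\left(3079 - 558\right) + 7582\right)\right) \left(-75910 + 5 \left(- \frac{1}{151}\right)\right) = - \frac{401073}{175054} + \left(-121971 + \left(2521 + 7582\right)\right) \left(-75910 - \frac{5}{151}\right) = - \frac{401073}{175054} + \left(-121971 + 10103\right) \left(- \frac{11462415}{151}\right) = - \frac{401073}{175054} - - \frac{1282277441220}{151} = - \frac{401073}{175054} + \frac{1282277441220}{151} = \frac{224467795134763857}{26433154}$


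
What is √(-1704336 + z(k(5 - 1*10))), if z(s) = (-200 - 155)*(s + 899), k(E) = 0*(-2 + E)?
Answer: I*√2023481 ≈ 1422.5*I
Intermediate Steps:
k(E) = 0
z(s) = -319145 - 355*s (z(s) = -355*(899 + s) = -319145 - 355*s)
√(-1704336 + z(k(5 - 1*10))) = √(-1704336 + (-319145 - 355*0)) = √(-1704336 + (-319145 + 0)) = √(-1704336 - 319145) = √(-2023481) = I*√2023481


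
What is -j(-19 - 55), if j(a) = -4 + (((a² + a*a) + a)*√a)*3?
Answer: 4 - 32634*I*√74 ≈ 4.0 - 2.8073e+5*I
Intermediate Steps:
j(a) = -4 + 3*√a*(a + 2*a²) (j(a) = -4 + (((a² + a²) + a)*√a)*3 = -4 + ((2*a² + a)*√a)*3 = -4 + ((a + 2*a²)*√a)*3 = -4 + (√a*(a + 2*a²))*3 = -4 + 3*√a*(a + 2*a²))
-j(-19 - 55) = -(-4 + 3*(-19 - 55)^(3/2) + 6*(-19 - 55)^(5/2)) = -(-4 + 3*(-74)^(3/2) + 6*(-74)^(5/2)) = -(-4 + 3*(-74*I*√74) + 6*(5476*I*√74)) = -(-4 - 222*I*√74 + 32856*I*√74) = -(-4 + 32634*I*√74) = 4 - 32634*I*√74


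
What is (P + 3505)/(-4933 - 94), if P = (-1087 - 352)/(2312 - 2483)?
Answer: -600794/859617 ≈ -0.69891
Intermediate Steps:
P = 1439/171 (P = -1439/(-171) = -1439*(-1/171) = 1439/171 ≈ 8.4152)
(P + 3505)/(-4933 - 94) = (1439/171 + 3505)/(-4933 - 94) = (600794/171)/(-5027) = (600794/171)*(-1/5027) = -600794/859617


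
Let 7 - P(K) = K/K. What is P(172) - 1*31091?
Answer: -31085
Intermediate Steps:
P(K) = 6 (P(K) = 7 - K/K = 7 - 1*1 = 7 - 1 = 6)
P(172) - 1*31091 = 6 - 1*31091 = 6 - 31091 = -31085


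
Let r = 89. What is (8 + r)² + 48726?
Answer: 58135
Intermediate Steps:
(8 + r)² + 48726 = (8 + 89)² + 48726 = 97² + 48726 = 9409 + 48726 = 58135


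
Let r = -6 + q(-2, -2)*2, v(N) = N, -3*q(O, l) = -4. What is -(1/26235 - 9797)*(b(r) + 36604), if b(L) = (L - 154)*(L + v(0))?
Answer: 85886209985864/236115 ≈ 3.6375e+8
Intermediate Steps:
q(O, l) = 4/3 (q(O, l) = -⅓*(-4) = 4/3)
r = -10/3 (r = -6 + (4/3)*2 = -6 + 8/3 = -10/3 ≈ -3.3333)
b(L) = L*(-154 + L) (b(L) = (L - 154)*(L + 0) = (-154 + L)*L = L*(-154 + L))
-(1/26235 - 9797)*(b(r) + 36604) = -(1/26235 - 9797)*(-10*(-154 - 10/3)/3 + 36604) = -(1/26235 - 9797)*(-10/3*(-472/3) + 36604) = -(-257024294)*(4720/9 + 36604)/26235 = -(-257024294)*334156/(26235*9) = -1*(-85886209985864/236115) = 85886209985864/236115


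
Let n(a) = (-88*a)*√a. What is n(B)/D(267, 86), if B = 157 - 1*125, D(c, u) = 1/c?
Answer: -3007488*√2 ≈ -4.2532e+6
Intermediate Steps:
B = 32 (B = 157 - 125 = 32)
n(a) = -88*a^(3/2)
n(B)/D(267, 86) = (-11264*√2)/(1/267) = -11264*√2*267 = -3007488*√2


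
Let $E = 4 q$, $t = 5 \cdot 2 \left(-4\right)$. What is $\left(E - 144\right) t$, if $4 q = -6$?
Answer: $6000$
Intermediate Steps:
$t = -40$ ($t = 10 \left(-4\right) = -40$)
$q = - \frac{3}{2}$ ($q = \frac{1}{4} \left(-6\right) = - \frac{3}{2} \approx -1.5$)
$E = -6$ ($E = 4 \left(- \frac{3}{2}\right) = -6$)
$\left(E - 144\right) t = \left(-6 - 144\right) \left(-40\right) = \left(-150\right) \left(-40\right) = 6000$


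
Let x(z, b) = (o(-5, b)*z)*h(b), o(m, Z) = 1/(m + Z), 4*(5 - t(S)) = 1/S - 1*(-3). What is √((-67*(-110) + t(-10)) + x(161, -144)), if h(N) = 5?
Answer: 3*√7270948190/2980 ≈ 85.842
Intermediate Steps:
t(S) = 17/4 - 1/(4*S) (t(S) = 5 - (1/S - 1*(-3))/4 = 5 - (1/S + 3)/4 = 5 - (3 + 1/S)/4 = 5 + (-¾ - 1/(4*S)) = 17/4 - 1/(4*S))
o(m, Z) = 1/(Z + m)
x(z, b) = 5*z/(-5 + b) (x(z, b) = (z/(b - 5))*5 = (z/(-5 + b))*5 = 5*z/(-5 + b))
√((-67*(-110) + t(-10)) + x(161, -144)) = √((-67*(-110) + (¼)*(-1 + 17*(-10))/(-10)) + 5*161/(-5 - 144)) = √((7370 + (¼)*(-⅒)*(-1 - 170)) + 5*161/(-149)) = √((7370 + (¼)*(-⅒)*(-171)) + 5*161*(-1/149)) = √((7370 + 171/40) - 805/149) = √(294971/40 - 805/149) = √(43918479/5960) = 3*√7270948190/2980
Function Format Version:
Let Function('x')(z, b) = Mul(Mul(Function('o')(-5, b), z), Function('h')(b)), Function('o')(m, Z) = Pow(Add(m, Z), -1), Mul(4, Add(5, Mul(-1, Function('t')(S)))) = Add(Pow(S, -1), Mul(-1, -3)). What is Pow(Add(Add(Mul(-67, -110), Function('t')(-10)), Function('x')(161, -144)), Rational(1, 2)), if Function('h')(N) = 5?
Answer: Mul(Rational(3, 2980), Pow(7270948190, Rational(1, 2))) ≈ 85.842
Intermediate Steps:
Function('t')(S) = Add(Rational(17, 4), Mul(Rational(-1, 4), Pow(S, -1))) (Function('t')(S) = Add(5, Mul(Rational(-1, 4), Add(Pow(S, -1), Mul(-1, -3)))) = Add(5, Mul(Rational(-1, 4), Add(Pow(S, -1), 3))) = Add(5, Mul(Rational(-1, 4), Add(3, Pow(S, -1)))) = Add(5, Add(Rational(-3, 4), Mul(Rational(-1, 4), Pow(S, -1)))) = Add(Rational(17, 4), Mul(Rational(-1, 4), Pow(S, -1))))
Function('o')(m, Z) = Pow(Add(Z, m), -1)
Function('x')(z, b) = Mul(5, z, Pow(Add(-5, b), -1)) (Function('x')(z, b) = Mul(Mul(Pow(Add(b, -5), -1), z), 5) = Mul(Mul(Pow(Add(-5, b), -1), z), 5) = Mul(Mul(z, Pow(Add(-5, b), -1)), 5) = Mul(5, z, Pow(Add(-5, b), -1)))
Pow(Add(Add(Mul(-67, -110), Function('t')(-10)), Function('x')(161, -144)), Rational(1, 2)) = Pow(Add(Add(Mul(-67, -110), Mul(Rational(1, 4), Pow(-10, -1), Add(-1, Mul(17, -10)))), Mul(5, 161, Pow(Add(-5, -144), -1))), Rational(1, 2)) = Pow(Add(Add(7370, Mul(Rational(1, 4), Rational(-1, 10), Add(-1, -170))), Mul(5, 161, Pow(-149, -1))), Rational(1, 2)) = Pow(Add(Add(7370, Mul(Rational(1, 4), Rational(-1, 10), -171)), Mul(5, 161, Rational(-1, 149))), Rational(1, 2)) = Pow(Add(Add(7370, Rational(171, 40)), Rational(-805, 149)), Rational(1, 2)) = Pow(Add(Rational(294971, 40), Rational(-805, 149)), Rational(1, 2)) = Pow(Rational(43918479, 5960), Rational(1, 2)) = Mul(Rational(3, 2980), Pow(7270948190, Rational(1, 2)))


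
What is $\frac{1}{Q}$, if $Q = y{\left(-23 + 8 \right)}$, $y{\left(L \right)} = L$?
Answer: $- \frac{1}{15} \approx -0.066667$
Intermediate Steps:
$Q = -15$ ($Q = -23 + 8 = -15$)
$\frac{1}{Q} = \frac{1}{-15} = - \frac{1}{15}$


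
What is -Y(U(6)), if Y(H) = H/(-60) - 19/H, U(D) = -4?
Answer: -289/60 ≈ -4.8167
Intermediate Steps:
Y(H) = -19/H - H/60 (Y(H) = H*(-1/60) - 19/H = -H/60 - 19/H = -19/H - H/60)
-Y(U(6)) = -(-19/(-4) - 1/60*(-4)) = -(-19*(-¼) + 1/15) = -(19/4 + 1/15) = -1*289/60 = -289/60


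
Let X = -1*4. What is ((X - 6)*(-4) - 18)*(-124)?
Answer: -2728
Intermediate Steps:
X = -4
((X - 6)*(-4) - 18)*(-124) = ((-4 - 6)*(-4) - 18)*(-124) = (-10*(-4) - 18)*(-124) = (40 - 18)*(-124) = 22*(-124) = -2728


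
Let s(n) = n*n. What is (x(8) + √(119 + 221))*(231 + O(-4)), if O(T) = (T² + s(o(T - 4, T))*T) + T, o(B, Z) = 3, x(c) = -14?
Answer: -2898 + 414*√85 ≈ 918.89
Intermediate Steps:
s(n) = n²
O(T) = T² + 10*T (O(T) = (T² + 3²*T) + T = (T² + 9*T) + T = T² + 10*T)
(x(8) + √(119 + 221))*(231 + O(-4)) = (-14 + √(119 + 221))*(231 - 4*(10 - 4)) = (-14 + √340)*(231 - 4*6) = (-14 + 2*√85)*(231 - 24) = (-14 + 2*√85)*207 = -2898 + 414*√85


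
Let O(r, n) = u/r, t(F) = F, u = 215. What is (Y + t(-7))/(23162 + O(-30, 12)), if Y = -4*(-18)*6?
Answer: 2550/138929 ≈ 0.018355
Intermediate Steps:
Y = 432 (Y = 72*6 = 432)
O(r, n) = 215/r
(Y + t(-7))/(23162 + O(-30, 12)) = (432 - 7)/(23162 + 215/(-30)) = 425/(23162 + 215*(-1/30)) = 425/(23162 - 43/6) = 425/(138929/6) = 425*(6/138929) = 2550/138929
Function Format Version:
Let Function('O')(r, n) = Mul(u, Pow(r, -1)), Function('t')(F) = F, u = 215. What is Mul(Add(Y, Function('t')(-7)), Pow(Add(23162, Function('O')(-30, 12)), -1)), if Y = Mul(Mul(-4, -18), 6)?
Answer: Rational(2550, 138929) ≈ 0.018355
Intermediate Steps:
Y = 432 (Y = Mul(72, 6) = 432)
Function('O')(r, n) = Mul(215, Pow(r, -1))
Mul(Add(Y, Function('t')(-7)), Pow(Add(23162, Function('O')(-30, 12)), -1)) = Mul(Add(432, -7), Pow(Add(23162, Mul(215, Pow(-30, -1))), -1)) = Mul(425, Pow(Add(23162, Mul(215, Rational(-1, 30))), -1)) = Mul(425, Pow(Add(23162, Rational(-43, 6)), -1)) = Mul(425, Pow(Rational(138929, 6), -1)) = Mul(425, Rational(6, 138929)) = Rational(2550, 138929)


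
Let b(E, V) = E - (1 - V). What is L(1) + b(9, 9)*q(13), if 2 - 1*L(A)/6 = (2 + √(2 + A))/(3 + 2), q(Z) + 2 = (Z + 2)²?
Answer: 19003/5 - 6*√3/5 ≈ 3798.5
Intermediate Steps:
b(E, V) = -1 + E + V (b(E, V) = E + (-1 + V) = -1 + E + V)
q(Z) = -2 + (2 + Z)² (q(Z) = -2 + (Z + 2)² = -2 + (2 + Z)²)
L(A) = 48/5 - 6*√(2 + A)/5 (L(A) = 12 - 6*(2 + √(2 + A))/(3 + 2) = 12 - 6*(2 + √(2 + A))/5 = 12 - 6*(⅖ + √(2 + A)/5) = 12 + (-12/5 - 6*√(2 + A)/5) = 48/5 - 6*√(2 + A)/5)
L(1) + b(9, 9)*q(13) = (48/5 - 6*√(2 + 1)/5) + (-1 + 9 + 9)*(-2 + (2 + 13)²) = (48/5 - 6*√3/5) + 17*(-2 + 15²) = (48/5 - 6*√3/5) + 17*(-2 + 225) = (48/5 - 6*√3/5) + 17*223 = (48/5 - 6*√3/5) + 3791 = 19003/5 - 6*√3/5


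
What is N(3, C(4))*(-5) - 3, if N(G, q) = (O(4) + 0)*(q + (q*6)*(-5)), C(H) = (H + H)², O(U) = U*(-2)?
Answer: -74243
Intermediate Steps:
O(U) = -2*U
C(H) = 4*H² (C(H) = (2*H)² = 4*H²)
N(G, q) = 232*q (N(G, q) = (-2*4 + 0)*(q + (q*6)*(-5)) = (-8 + 0)*(q + (6*q)*(-5)) = -8*(q - 30*q) = -(-232)*q = 232*q)
N(3, C(4))*(-5) - 3 = (232*(4*4²))*(-5) - 3 = (232*(4*16))*(-5) - 3 = (232*64)*(-5) - 3 = 14848*(-5) - 3 = -74240 - 3 = -74243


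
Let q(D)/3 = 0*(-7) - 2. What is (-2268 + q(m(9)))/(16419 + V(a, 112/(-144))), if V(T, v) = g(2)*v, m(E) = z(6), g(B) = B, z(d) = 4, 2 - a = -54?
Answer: -20466/147757 ≈ -0.13851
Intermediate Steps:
a = 56 (a = 2 - 1*(-54) = 2 + 54 = 56)
m(E) = 4
V(T, v) = 2*v
q(D) = -6 (q(D) = 3*(0*(-7) - 2) = 3*(0 - 2) = 3*(-2) = -6)
(-2268 + q(m(9)))/(16419 + V(a, 112/(-144))) = (-2268 - 6)/(16419 + 2*(112/(-144))) = -2274/(16419 + 2*(112*(-1/144))) = -2274/(16419 + 2*(-7/9)) = -2274/(16419 - 14/9) = -2274/147757/9 = -2274*9/147757 = -20466/147757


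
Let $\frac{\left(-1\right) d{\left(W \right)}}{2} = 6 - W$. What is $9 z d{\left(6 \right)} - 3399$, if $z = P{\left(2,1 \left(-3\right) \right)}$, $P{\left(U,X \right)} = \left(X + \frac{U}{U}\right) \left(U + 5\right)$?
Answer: $-3399$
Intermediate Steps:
$d{\left(W \right)} = -12 + 2 W$ ($d{\left(W \right)} = - 2 \left(6 - W\right) = -12 + 2 W$)
$P{\left(U,X \right)} = \left(1 + X\right) \left(5 + U\right)$ ($P{\left(U,X \right)} = \left(X + 1\right) \left(5 + U\right) = \left(1 + X\right) \left(5 + U\right)$)
$z = -14$ ($z = 5 + 2 + 5 \cdot 1 \left(-3\right) + 2 \cdot 1 \left(-3\right) = 5 + 2 + 5 \left(-3\right) + 2 \left(-3\right) = 5 + 2 - 15 - 6 = -14$)
$9 z d{\left(6 \right)} - 3399 = 9 \left(-14\right) \left(-12 + 2 \cdot 6\right) - 3399 = - 126 \left(-12 + 12\right) - 3399 = \left(-126\right) 0 - 3399 = 0 - 3399 = -3399$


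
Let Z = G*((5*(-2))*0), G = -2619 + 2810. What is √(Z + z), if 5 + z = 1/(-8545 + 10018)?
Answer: 2*I*√2711793/1473 ≈ 2.2359*I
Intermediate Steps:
G = 191
Z = 0 (Z = 191*((5*(-2))*0) = 191*(-10*0) = 191*0 = 0)
z = -7364/1473 (z = -5 + 1/(-8545 + 10018) = -5 + 1/1473 = -7364/1473 ≈ -4.9993)
√(Z + z) = √(0 - 7364/1473) = √(-7364/1473) = 2*I*√2711793/1473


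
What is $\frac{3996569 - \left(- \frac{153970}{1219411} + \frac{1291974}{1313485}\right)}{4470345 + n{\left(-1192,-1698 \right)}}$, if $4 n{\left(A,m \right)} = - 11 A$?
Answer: $\frac{6401215498715261751}{7165303795889174705} \approx 0.89336$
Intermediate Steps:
$n{\left(A,m \right)} = - \frac{11 A}{4}$ ($n{\left(A,m \right)} = \frac{\left(-11\right) A}{4} = - \frac{11 A}{4}$)
$\frac{3996569 - \left(- \frac{153970}{1219411} + \frac{1291974}{1313485}\right)}{4470345 + n{\left(-1192,-1698 \right)}} = \frac{3996569 - \left(- \frac{153970}{1219411} + \frac{1291974}{1313485}\right)}{4470345 - -3278} = \frac{3996569 - \frac{1373210021864}{1601678057335}}{4470345 + 3278} = \frac{3996569 + \left(- \frac{1291974}{1313485} + \frac{153970}{1219411}\right)}{4473623} = \left(3996569 - \frac{1373210021864}{1601678057335}\right) \frac{1}{4473623} = \frac{6401215498715261751}{1601678057335} \cdot \frac{1}{4473623} = \frac{6401215498715261751}{7165303795889174705}$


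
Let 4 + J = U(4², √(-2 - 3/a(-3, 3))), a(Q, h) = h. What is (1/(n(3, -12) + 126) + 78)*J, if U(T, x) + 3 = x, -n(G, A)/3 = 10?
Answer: -52423/96 + 7489*I*√3/96 ≈ -546.07 + 135.12*I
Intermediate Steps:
n(G, A) = -30 (n(G, A) = -3*10 = -30)
U(T, x) = -3 + x
J = -7 + I*√3 (J = -4 + (-3 + √(-2 - 3/3)) = -4 + (-3 + √(-2 - 3*⅓)) = -4 + (-3 + √(-2 - 1)) = -4 + (-3 + √(-3)) = -4 + (-3 + I*√3) = -7 + I*√3 ≈ -7.0 + 1.732*I)
(1/(n(3, -12) + 126) + 78)*J = (1/(-30 + 126) + 78)*(-7 + I*√3) = (1/96 + 78)*(-7 + I*√3) = 7489*(-7 + I*√3)/96 = -52423/96 + 7489*I*√3/96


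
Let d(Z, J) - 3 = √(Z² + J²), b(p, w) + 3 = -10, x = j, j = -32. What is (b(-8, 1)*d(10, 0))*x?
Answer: 5408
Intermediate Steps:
x = -32
b(p, w) = -13 (b(p, w) = -3 - 10 = -13)
d(Z, J) = 3 + √(J² + Z²) (d(Z, J) = 3 + √(Z² + J²) = 3 + √(J² + Z²))
(b(-8, 1)*d(10, 0))*x = -13*(3 + √(0² + 10²))*(-32) = -13*(3 + √(0 + 100))*(-32) = -13*(3 + √100)*(-32) = -13*(3 + 10)*(-32) = -13*13*(-32) = -169*(-32) = 5408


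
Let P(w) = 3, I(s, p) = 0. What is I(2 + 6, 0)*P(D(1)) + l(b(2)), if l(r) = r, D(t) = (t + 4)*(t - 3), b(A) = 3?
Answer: 3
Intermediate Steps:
D(t) = (-3 + t)*(4 + t) (D(t) = (4 + t)*(-3 + t) = (-3 + t)*(4 + t))
I(2 + 6, 0)*P(D(1)) + l(b(2)) = 0*3 + 3 = 0 + 3 = 3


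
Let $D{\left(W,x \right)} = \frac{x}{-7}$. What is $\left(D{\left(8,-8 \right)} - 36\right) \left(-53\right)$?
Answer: $\frac{12932}{7} \approx 1847.4$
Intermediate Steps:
$D{\left(W,x \right)} = - \frac{x}{7}$ ($D{\left(W,x \right)} = x \left(- \frac{1}{7}\right) = - \frac{x}{7}$)
$\left(D{\left(8,-8 \right)} - 36\right) \left(-53\right) = \left(\left(- \frac{1}{7}\right) \left(-8\right) - 36\right) \left(-53\right) = \left(\frac{8}{7} - 36\right) \left(-53\right) = \left(- \frac{244}{7}\right) \left(-53\right) = \frac{12932}{7}$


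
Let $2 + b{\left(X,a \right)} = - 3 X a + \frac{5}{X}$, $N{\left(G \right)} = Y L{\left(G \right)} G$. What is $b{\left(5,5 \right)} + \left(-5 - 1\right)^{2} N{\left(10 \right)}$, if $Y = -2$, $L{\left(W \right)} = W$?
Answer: $-7276$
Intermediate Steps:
$N{\left(G \right)} = - 2 G^{2}$ ($N{\left(G \right)} = - 2 G G = - 2 G^{2}$)
$b{\left(X,a \right)} = -2 + \frac{5}{X} - 3 X a$ ($b{\left(X,a \right)} = -2 + \left(- 3 X a + \frac{5}{X}\right) = -2 - \left(- \frac{5}{X} + 3 X a\right) = -2 + \frac{5}{X} - 3 X a$)
$b{\left(5,5 \right)} + \left(-5 - 1\right)^{2} N{\left(10 \right)} = \left(-2 + \frac{5}{5} - 15 \cdot 5\right) + \left(-5 - 1\right)^{2} \left(- 2 \cdot 10^{2}\right) = \left(-2 + 5 \cdot \frac{1}{5} - 75\right) + \left(-6\right)^{2} \left(\left(-2\right) 100\right) = \left(-2 + 1 - 75\right) + 36 \left(-200\right) = -76 - 7200 = -7276$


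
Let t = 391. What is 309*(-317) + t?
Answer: -97562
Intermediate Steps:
309*(-317) + t = 309*(-317) + 391 = -97953 + 391 = -97562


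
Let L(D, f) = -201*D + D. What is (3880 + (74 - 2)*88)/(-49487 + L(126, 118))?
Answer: -10216/74687 ≈ -0.13678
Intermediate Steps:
L(D, f) = -200*D
(3880 + (74 - 2)*88)/(-49487 + L(126, 118)) = (3880 + (74 - 2)*88)/(-49487 - 200*126) = (3880 + 72*88)/(-49487 - 25200) = (3880 + 6336)/(-74687) = 10216*(-1/74687) = -10216/74687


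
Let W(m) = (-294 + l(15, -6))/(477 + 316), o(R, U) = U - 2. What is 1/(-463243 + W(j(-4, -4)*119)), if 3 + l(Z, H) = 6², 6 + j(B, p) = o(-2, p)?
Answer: -793/367351960 ≈ -2.1587e-6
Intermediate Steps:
o(R, U) = -2 + U
j(B, p) = -8 + p (j(B, p) = -6 + (-2 + p) = -8 + p)
l(Z, H) = 33 (l(Z, H) = -3 + 6² = -3 + 36 = 33)
W(m) = -261/793 (W(m) = (-294 + 33)/(477 + 316) = -261/793)
1/(-463243 + W(j(-4, -4)*119)) = 1/(-463243 - 261/793) = 1/(-367351960/793) = -793/367351960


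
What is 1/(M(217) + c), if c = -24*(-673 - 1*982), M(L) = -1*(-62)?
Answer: 1/39782 ≈ 2.5137e-5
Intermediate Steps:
M(L) = 62
c = 39720 (c = -24*(-673 - 982) = -24*(-1655) = 39720)
1/(M(217) + c) = 1/(62 + 39720) = 1/39782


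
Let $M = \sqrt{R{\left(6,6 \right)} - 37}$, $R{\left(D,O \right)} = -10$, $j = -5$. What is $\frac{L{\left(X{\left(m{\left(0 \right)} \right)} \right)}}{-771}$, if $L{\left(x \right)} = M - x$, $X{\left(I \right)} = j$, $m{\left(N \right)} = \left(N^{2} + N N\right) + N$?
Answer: $- \frac{5}{771} - \frac{i \sqrt{47}}{771} \approx -0.0064851 - 0.0088919 i$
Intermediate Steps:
$m{\left(N \right)} = N + 2 N^{2}$ ($m{\left(N \right)} = \left(N^{2} + N^{2}\right) + N = 2 N^{2} + N = N + 2 N^{2}$)
$M = i \sqrt{47}$ ($M = \sqrt{-10 - 37} = \sqrt{-47} = i \sqrt{47} \approx 6.8557 i$)
$X{\left(I \right)} = -5$
$L{\left(x \right)} = - x + i \sqrt{47}$ ($L{\left(x \right)} = i \sqrt{47} - x = - x + i \sqrt{47}$)
$\frac{L{\left(X{\left(m{\left(0 \right)} \right)} \right)}}{-771} = \frac{\left(-1\right) \left(-5\right) + i \sqrt{47}}{-771} = \left(5 + i \sqrt{47}\right) \left(- \frac{1}{771}\right) = - \frac{5}{771} - \frac{i \sqrt{47}}{771}$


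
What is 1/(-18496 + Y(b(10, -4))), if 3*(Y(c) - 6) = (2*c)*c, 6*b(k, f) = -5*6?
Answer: -3/55420 ≈ -5.4132e-5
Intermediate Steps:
b(k, f) = -5 (b(k, f) = (-5*6)/6 = (⅙)*(-30) = -5)
Y(c) = 6 + 2*c²/3 (Y(c) = 6 + ((2*c)*c)/3 = 6 + (2*c²)/3 = 6 + 2*c²/3)
1/(-18496 + Y(b(10, -4))) = 1/(-18496 + (6 + (⅔)*(-5)²)) = 1/(-18496 + (6 + (⅔)*25)) = 1/(-18496 + (6 + 50/3)) = 1/(-18496 + 68/3) = 1/(-55420/3) = -3/55420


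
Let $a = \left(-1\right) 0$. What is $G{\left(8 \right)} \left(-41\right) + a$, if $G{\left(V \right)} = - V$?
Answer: $328$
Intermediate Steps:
$a = 0$
$G{\left(8 \right)} \left(-41\right) + a = \left(-1\right) 8 \left(-41\right) + 0 = \left(-8\right) \left(-41\right) + 0 = 328 + 0 = 328$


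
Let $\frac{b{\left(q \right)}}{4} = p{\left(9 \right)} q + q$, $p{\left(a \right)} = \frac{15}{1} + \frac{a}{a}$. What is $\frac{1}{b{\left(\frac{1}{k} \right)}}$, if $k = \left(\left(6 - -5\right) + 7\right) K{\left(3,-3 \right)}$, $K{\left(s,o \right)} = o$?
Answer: $- \frac{27}{34} \approx -0.79412$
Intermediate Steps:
$k = -54$ ($k = \left(\left(6 - -5\right) + 7\right) \left(-3\right) = \left(\left(6 + 5\right) + 7\right) \left(-3\right) = \left(11 + 7\right) \left(-3\right) = 18 \left(-3\right) = -54$)
$p{\left(a \right)} = 16$ ($p{\left(a \right)} = 15 \cdot 1 + 1 = 15 + 1 = 16$)
$b{\left(q \right)} = 68 q$ ($b{\left(q \right)} = 4 \left(16 q + q\right) = 4 \cdot 17 q = 68 q$)
$\frac{1}{b{\left(\frac{1}{k} \right)}} = \frac{1}{68 \frac{1}{-54}} = \frac{1}{68 \left(- \frac{1}{54}\right)} = \frac{1}{- \frac{34}{27}} = - \frac{27}{34}$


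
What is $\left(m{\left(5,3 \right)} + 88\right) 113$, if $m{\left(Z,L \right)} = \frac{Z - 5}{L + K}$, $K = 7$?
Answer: $9944$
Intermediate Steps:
$m{\left(Z,L \right)} = \frac{-5 + Z}{7 + L}$ ($m{\left(Z,L \right)} = \frac{Z - 5}{L + 7} = \frac{-5 + Z}{7 + L}$)
$\left(m{\left(5,3 \right)} + 88\right) 113 = \left(\frac{-5 + 5}{7 + 3} + 88\right) 113 = \left(\frac{1}{10} \cdot 0 + 88\right) 113 = \left(0 + 88\right) 113 = 88 \cdot 113 = 9944$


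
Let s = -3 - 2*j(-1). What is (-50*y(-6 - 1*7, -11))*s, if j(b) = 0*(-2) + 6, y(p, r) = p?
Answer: -9750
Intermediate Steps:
j(b) = 6 (j(b) = 0 + 6 = 6)
s = -15 (s = -3 - 2*6 = -3 - 12 = -15)
(-50*y(-6 - 1*7, -11))*s = -50*(-6 - 1*7)*(-15) = -50*(-6 - 7)*(-15) = -50*(-13)*(-15) = 650*(-15) = -9750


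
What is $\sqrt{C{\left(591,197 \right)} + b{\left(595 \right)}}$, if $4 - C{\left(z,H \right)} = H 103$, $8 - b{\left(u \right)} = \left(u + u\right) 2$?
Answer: $i \sqrt{22659} \approx 150.53 i$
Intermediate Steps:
$b{\left(u \right)} = 8 - 4 u$ ($b{\left(u \right)} = 8 - \left(u + u\right) 2 = 8 - 2 u 2 = 8 - 4 u$)
$C{\left(z,H \right)} = 4 - 103 H$ ($C{\left(z,H \right)} = 4 - H 103 = 4 - 103 H$)
$\sqrt{C{\left(591,197 \right)} + b{\left(595 \right)}} = \sqrt{\left(4 - 20291\right) + \left(8 - 2380\right)} = \sqrt{-20287 - 2372} = \sqrt{-22659} = i \sqrt{22659}$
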